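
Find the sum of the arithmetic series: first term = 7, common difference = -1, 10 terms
Last term: a_n = 7+(10-1)·-1 = -2
Sum = n(a_1+a_n)/2 = 10(7+(-2))/2 = 25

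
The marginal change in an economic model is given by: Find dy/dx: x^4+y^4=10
Differentiate: 4x^3 + 4y^3·(dy/dx)=0
dy/dx=-4x^3/(4y^3)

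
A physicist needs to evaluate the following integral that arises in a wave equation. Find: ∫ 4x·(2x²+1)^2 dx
Let u = 2x² + 1, du = 4x dx
∫ u^2 du = u^3/3 + C

Answer: (2x² + 1)^3/3 + C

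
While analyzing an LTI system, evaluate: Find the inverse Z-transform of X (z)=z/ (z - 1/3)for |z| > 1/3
Standard pair: z/(z-a) <-> a^n * u[n] for causal signals
With a=1/3: x[n]=(1/3)^n * u[n]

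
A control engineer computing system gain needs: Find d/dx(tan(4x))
Chain rule: d/dx[tan(u)] = sec²(u)·u' where u = 4x
u' = 4

Answer: 4·sec²(4x)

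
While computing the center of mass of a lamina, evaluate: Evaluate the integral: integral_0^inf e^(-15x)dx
integral_0^inf e^(-15x) dx=[-1/15*e^(-15x)]_0^inf
=0 - (-1/15)=1/15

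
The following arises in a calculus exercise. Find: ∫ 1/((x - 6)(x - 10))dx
Partial fractions: 1/((x-6)(x-10)) = A/(x-6) + B/(x-10)
A = -1/4, B = 1/4
∫ [-1/4· 1/(x-6) + 1/4· 1/(x-10)] dx
= (1/4)[ln|x-10| - ln|x-6|] + C

Answer: (1/4)·ln|(x-10)/(x-6)| + C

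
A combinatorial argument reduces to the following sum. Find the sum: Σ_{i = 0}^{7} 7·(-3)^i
Geometric series: S=a(1 - r^n)/(1 - r)
a=7, r=-3, n=8
S=7(1 - 6561)/4=-11480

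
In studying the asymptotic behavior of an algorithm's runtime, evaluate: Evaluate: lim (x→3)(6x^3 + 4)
Polynomial is continuous, so substitute x = 3:
6·3^3+4 = 166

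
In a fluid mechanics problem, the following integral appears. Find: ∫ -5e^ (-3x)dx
Since d/dx[e^(-3x)] = -3e^(-3x), we get 5/3 e^(-3x)+C

Answer: (5/3)e^(-3x)+C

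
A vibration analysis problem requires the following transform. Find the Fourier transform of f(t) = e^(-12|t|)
Using the standard pair: F{e^(-a|t|)} = 2a/(a^2 + omega^2)
With a = 12: F(omega) = 24/(144 + omega^2)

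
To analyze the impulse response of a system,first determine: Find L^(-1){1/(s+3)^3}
L^(-1){1/(s-a)^n} = t^(n-1)·e^(at)/(n-1)!
Here a = -3, n = 3: t^2·e^(-3t)/2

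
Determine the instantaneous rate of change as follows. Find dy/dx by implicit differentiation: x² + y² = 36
Differentiate both sides: 2x + 2y·(dy/dx) = 0
Solve: dy/dx = -2x/(2y) = -x/y

Answer: dy/dx = -x/y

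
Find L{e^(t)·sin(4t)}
First shifting: L{e^(at)f(t)} = F(s-a)
L{sin(4t)} = 4/(s² + 16)
Shift: 4/((s-1)² + 16)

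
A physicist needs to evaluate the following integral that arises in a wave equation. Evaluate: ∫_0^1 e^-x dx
Antiderivative: -e^-x
Evaluate: -(e^-1 - 1)

Answer: (e^-1 - 1)/(-1)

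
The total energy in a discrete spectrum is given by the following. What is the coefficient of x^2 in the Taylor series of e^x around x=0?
Taylor series of e^x=Σ x^n/n!
Coefficient of x^2=1/2!=1/2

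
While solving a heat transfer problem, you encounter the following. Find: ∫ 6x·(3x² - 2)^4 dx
Let u=3x² - 2, du=6x dx
∫ u^4 du=u^5/5 + C

Answer: (3x² - 2)^5/5 + C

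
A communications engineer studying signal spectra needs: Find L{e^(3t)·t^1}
First shifting: L{e^(at)f(t)} = F(s-a)
L{t^1} = 1/s^2
Shift s → s-3: 1/(s-3)^2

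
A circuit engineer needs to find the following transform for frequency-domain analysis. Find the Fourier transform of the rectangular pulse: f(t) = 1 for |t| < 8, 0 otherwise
F(omega)=integral from -8 to 8 of e^(-j * omega * t) dt
=2 * sin(8 * omega)/omega=16 * sinc(8 * omega/pi)

Answer: 2 * sin(8 * omega)/omega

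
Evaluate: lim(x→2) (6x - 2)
Polynomial is continuous, so substitute x=2:
6·2-2=10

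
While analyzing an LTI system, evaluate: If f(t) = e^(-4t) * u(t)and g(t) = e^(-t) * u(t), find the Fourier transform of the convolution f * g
By the convolution theorem: F{f*g}=F(omega)*G(omega)
F(omega)=1/(4+j*omega), G(omega)=1/(1+j*omega)
F{f*g}=1/((4+j*omega)(1+j*omega))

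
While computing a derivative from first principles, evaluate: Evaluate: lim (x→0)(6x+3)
Polynomial is continuous, so substitute x=0:
6·0 + 3=3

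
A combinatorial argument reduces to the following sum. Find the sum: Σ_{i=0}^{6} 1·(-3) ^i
Geometric series: S=a(1 - r^n)/(1 - r)
a=1, r=-3, n=7
S=1(1+2187)/4=547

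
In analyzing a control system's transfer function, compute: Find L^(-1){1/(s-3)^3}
L^(-1){1/(s-a)^n} = t^(n-1)·e^(at)/(n-1)!
Here a = 3, n = 3: t^2·e^(3t)/2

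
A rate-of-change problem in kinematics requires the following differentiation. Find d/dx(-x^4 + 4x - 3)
Power rule: d/dx(ax^n) = n·a·x^(n-1)
Term by term: -4·x^3 + 4

Answer: -4x^3 + 4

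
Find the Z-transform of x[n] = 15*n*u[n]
Z{n * u[n]} = z/(z-1)^2
By linearity: Z{15 * n * u[n]} = 15z/(z-1)^2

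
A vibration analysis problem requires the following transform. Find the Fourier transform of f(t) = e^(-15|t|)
Using the standard pair: F{e^(-a|t|)} = 2a/(a^2+omega^2)
With a = 15: F(omega) = 30/(225+omega^2)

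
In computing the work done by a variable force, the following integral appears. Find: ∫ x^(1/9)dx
Power rule: ∫ x^(1/9) dx = x^(10/9)/(10/9)+C

Answer: (9/10)·x^(10/9)+C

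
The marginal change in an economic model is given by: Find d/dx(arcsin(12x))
d/dx[arcsin(u)]=u'/√(1-u²), u=12x, u'=12

Answer: 12/√(1 - 144x²)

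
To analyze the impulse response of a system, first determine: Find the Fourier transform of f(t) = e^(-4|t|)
Using the standard pair: F{e^(-a|t|)} = 2a/(a^2 + omega^2)
With a = 4: F(omega) = 8/(16 + omega^2)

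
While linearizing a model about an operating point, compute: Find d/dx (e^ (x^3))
Chain rule: d/dx[e^u]=e^u · u' where u=x^3
u'=3x^2

Answer: 3x^2·e^(x^3)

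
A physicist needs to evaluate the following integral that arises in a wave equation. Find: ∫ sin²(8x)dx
Using identity sin²(u)=(1 - cos(2u))/2:
∫ (1 - cos(16x))/2 dx=x/2 - sin(16x)/32 + C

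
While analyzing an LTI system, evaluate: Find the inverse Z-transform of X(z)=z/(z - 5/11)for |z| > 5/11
Standard pair: z/(z-a) <-> a^n * u[n] for causal signals
With a = 5/11: x[n] = (5/11)^n * u[n]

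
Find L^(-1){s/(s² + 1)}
L^(-1){s/(s²+w²)}=cos(wt)
Here w=1

Answer: cos(t)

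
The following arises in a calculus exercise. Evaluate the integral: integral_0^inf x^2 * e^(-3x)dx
This is a Gamma integral. Substitute u=3x (du=3 dx):
integral_0^inf x^2 * e^(-3x) dx=(1/3^3) integral_0^inf u^2 * e^(-u) du
=Gamma(3)/3^3=2!/3^3=2/27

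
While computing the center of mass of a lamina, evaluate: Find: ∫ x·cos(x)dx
By parts: u=x, dv=cos(x) dx
du=dx, v=sin(x)
=x·sin(x)+cos(x)+C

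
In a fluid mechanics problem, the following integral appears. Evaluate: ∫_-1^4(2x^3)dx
Step 1: Find antiderivative F(x)=(1/2)x^4
Step 2: F(4) - F(-1)=128 - (1/2)=255/2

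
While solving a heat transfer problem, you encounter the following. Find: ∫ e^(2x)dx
Since d/dx[e^(2x)]=2e^(2x), we get 1/2 e^(2x)+C

Answer: (1/2)e^(2x)+C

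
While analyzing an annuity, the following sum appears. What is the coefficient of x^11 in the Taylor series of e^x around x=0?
Taylor series of e^x = Σ x^n/n!
Coefficient of x^11 = 1/11! = 1/39916800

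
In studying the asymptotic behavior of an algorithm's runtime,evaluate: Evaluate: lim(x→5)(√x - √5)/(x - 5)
Multiply by conjugate (√x + √5)/(√x + √5):
= (x - 5)/((x - 5)(√x + √5)) = 1/(√x + √5)
As x → 5: 1/(2√5)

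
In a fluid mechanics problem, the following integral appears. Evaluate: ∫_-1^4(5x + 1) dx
Step 1: Find antiderivative F(x)=(5/2)x^2 + x
Step 2: F(4) - F(-1)=44 - (3/2)=85/2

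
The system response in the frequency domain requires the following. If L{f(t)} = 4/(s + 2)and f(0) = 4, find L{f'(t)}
L{f'(t)}=s·F(s) - f(0)=4s/(s+2)-4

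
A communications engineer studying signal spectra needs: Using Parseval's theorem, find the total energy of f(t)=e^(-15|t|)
Parseval's theorem: E=integral |f(t)|^2 dt=(1/2pi) integral |F(omega)|^2 domega
E=integral_{-inf}^{inf} e^(-30|t|) dt=2 * integral_0^inf e^(-30t) dt=2/(2 * 15)=1/15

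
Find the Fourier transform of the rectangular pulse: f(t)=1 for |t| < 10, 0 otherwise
F(omega) = integral from -10 to 10 of e^(-j * omega * t) dt
= 2 * sin(10 * omega)/omega = 20 * sinc(10 * omega/pi)

Answer: 2 * sin(10 * omega)/omega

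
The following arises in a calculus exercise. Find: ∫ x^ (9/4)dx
Power rule: ∫ x^(9/4) dx = x^(13/4)/(13/4) + C

Answer: (4/13)·x^(13/4) + C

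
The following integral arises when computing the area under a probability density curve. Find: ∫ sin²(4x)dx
Using identity sin²(u) = (1 - cos(2u))/2:
∫ (1 - cos(8x))/2 dx = x/2 - sin(8x)/16+C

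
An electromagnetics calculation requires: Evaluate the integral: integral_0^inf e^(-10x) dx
integral_0^inf e^(-10x) dx=[-1/10 * e^(-10x)]_0^inf
=0 - (-1/10)=1/10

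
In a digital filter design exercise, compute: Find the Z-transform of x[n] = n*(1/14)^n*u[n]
Using the property Z{n * a^n * u[n]}=az/(z-a)^2
With a=1/14: X(z)=(1/14)z/(z - 1/14)^2, |z| > 1/14

Answer: (1/14)z/(z - 1/14)^2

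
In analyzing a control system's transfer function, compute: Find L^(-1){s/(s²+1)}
L^(-1){s/(s²+w²)} = cos(wt)
Here w = 1

Answer: cos(t)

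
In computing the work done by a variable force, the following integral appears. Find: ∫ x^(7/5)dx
Power rule: ∫ x^(7/5) dx = x^(12/5)/(12/5)+C

Answer: (5/12)·x^(12/5)+C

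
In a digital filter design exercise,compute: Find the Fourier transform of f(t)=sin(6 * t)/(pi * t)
sin(W*t)/(pi*t)=(W/pi)*sinc(W*t/pi) is the impulse response of the ideal low-pass filter with cutoff W (here W=6).
Its Fourier transform is a rectangular function:
F(omega)=1 for |omega| < 6, 0 otherwise

Answer: rect(omega/12) [i.e., 1 for |omega| < 6, 0 otherwise]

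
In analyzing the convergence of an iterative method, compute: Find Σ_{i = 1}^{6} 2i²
=2·n(n+1)(2n+1)/6=2·6·7·13/6=182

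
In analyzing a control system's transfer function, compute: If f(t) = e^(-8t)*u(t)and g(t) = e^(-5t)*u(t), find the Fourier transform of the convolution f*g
By the convolution theorem: F{f * g} = F(omega) * G(omega)
F(omega) = 1/(8 + j * omega), G(omega) = 1/(5 + j * omega)
F{f * g} = 1/((8 + j * omega)(5 + j * omega))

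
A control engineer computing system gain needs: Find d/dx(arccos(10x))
d/dx[arccos(u)] = -u'/√(1-u²), u = 10x, u' = 10

Answer: -10/√(1-100x²)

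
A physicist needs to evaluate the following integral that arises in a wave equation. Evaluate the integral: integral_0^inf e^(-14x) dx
integral_0^inf e^(-14x) dx = [-1/14*e^(-14x)]_0^inf
= 0 - (-1/14) = 1/14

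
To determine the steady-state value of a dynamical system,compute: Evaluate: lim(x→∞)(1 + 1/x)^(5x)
Rewrite as [(1 + 1/x)^x]^5.
lim(1 + 1/x)^x=e^1, so limit=(e^1)^5=e^5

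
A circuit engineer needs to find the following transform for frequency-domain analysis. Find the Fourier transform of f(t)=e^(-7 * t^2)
The Fourier transform of a Gaussian e^(-a*t^2) is sqrt(pi/a)*e^(-omega^2/(4a)).
With a=7: F(omega)=sqrt(pi/7)*e^(-omega^2/28)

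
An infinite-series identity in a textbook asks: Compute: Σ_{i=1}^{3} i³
Using formula: Σ i^3 = [n(n + 1)/2]² = [3·4/2]² = 36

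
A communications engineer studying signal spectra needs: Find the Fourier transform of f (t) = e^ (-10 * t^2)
The Fourier transform of a Gaussian e^(-a*t^2) is sqrt(pi/a)*e^(-omega^2/(4a)).
With a=10: F(omega)=sqrt(pi/10)*e^(-omega^2/40)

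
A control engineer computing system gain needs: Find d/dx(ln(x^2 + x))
Chain rule: d/dx[ln(u)] = u'/u where u = x^2 + x
u' = 2x + 1

Answer: (2x + 1)/(x^2 + x)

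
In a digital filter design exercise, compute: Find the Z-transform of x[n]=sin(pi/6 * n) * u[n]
Z{sin(w0*n)*u[n]}=z*sin(w0)/(z^2-2z*cos(w0)+1)
With w0=pi/6: X(z)=z*sin(pi/6)/(z^2-2z*cos(pi/6)+1)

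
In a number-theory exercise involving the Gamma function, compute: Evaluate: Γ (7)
Γ(n) = (n-1)! for positive integers
Γ(7) = 6! = 720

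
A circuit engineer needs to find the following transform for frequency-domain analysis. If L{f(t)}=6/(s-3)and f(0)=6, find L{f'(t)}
L{f'(t)} = s·F(s) - f(0) = 6s/(s-3) - 6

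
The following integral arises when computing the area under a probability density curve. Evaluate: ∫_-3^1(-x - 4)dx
Step 1: Find antiderivative F(x)=(-1/2)x^2 - 4x
Step 2: F(1) - F(-3)=-9/2 - (15/2)=-12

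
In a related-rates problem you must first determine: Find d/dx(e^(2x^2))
Chain rule: d/dx[e^u] = e^u · u' where u = 2x^2
u' = 4x

Answer: 4x·e^(2x^2)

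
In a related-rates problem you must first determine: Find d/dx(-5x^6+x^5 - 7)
Power rule: d/dx(ax^n) = n·a·x^(n-1)
Term by term: -30·x^5 + 5·x^4

Answer: -30x^5 + 5x^4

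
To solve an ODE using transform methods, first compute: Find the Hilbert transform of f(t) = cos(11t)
The Hilbert transform shifts each frequency component by -pi/2.
H{cos(wt)} = sin(wt)
With w = 11: H{cos(11t)} = sin(11t)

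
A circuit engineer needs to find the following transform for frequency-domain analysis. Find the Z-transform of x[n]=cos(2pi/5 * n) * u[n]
Z{cos(w0*n)*u[n]}=z(z - cos(w0))/(z^2-2z*cos(w0)+1)
With w0=2pi/5: X(z)=z(z - cos(2pi/5))/(z^2-2z*cos(2pi/5)+1)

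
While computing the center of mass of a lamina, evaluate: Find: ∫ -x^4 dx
Using power rule: ∫ -x^4 dx=-1/5 x^5+C=(-1/5)x^5+C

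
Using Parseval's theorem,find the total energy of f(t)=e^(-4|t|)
Parseval's theorem: E=integral |f(t)|^2 dt=(1/2pi) integral |F(omega)|^2 domega
E=integral_{-inf}^{inf} e^(-8|t|) dt=2 * integral_0^inf e^(-8t) dt=2/(2 * 4)=1/4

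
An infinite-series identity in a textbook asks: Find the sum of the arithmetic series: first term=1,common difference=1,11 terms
Last term: a_n=1 + (11 - 1)·1=11
Sum=n(a_1 + a_n)/2=11(1 + 11)/2=66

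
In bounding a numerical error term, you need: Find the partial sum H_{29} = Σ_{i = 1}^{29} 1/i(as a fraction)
H_29 = 1 + 1/2 + 1/3 + ... + 1/29
= 9227046511387/2329089562800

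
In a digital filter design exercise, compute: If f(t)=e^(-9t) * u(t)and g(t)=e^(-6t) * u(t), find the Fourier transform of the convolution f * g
By the convolution theorem: F{f * g} = F(omega) * G(omega)
F(omega) = 1/(9+j * omega), G(omega) = 1/(6+j * omega)
F{f * g} = 1/((9+j * omega)(6+j * omega))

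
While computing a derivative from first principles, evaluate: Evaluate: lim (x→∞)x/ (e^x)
Apply L'Hôpital 1 times (∞/∞ each time):
Eventually get 1!/(e^x) → 0

Answer: 0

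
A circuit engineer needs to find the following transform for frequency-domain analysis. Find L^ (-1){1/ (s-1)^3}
L^(-1){1/(s-a)^n}=t^(n-1)·e^(at)/(n-1)!
Here a=1, n=3: t^2·e^(t)/2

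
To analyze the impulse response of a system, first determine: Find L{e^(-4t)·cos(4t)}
First shifting: L{e^(at)f(t)} = F(s-a)
L{cos(4t)} = s/(s²+16)
Shift: (s+4)/((s+4)²+16)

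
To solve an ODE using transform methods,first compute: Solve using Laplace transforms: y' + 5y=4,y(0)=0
Take L of both sides: sY(s)-0+5Y(s) = 4/s
Y(s)(s+5) = 4/s+0
Y(s) = 4/(s(s+5))+0/(s+5)
Partial fractions: 4/(s(s+5)) = (4/5)/s - (4/5)/(s+5)
So Y(s) = (4/5)/s - (4/5)/(s+5)
Inverse transform (L^(-1){1/s} = 1, L^(-1){1/(s+5)} = e^(-5t)):

Answer: y(t) = 4/5 - (4/5)·e^(-5t)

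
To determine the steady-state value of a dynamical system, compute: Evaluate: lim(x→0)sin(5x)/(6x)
L'Hôpital (0/0): lim 5cos(5x)/6=5/6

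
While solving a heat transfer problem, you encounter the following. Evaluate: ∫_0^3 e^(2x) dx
Antiderivative: (1/2)e^(2x)
Evaluate: (1/2)(e^6-1)

Answer: (e^6-1)/2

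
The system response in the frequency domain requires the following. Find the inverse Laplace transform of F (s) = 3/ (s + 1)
L^(-1){3/(s-a)}=c·e^(at)
Here a=-1, c=3

Answer: 3e^(-t)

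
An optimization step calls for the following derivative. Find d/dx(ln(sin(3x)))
Chain rule: d/dx[ln(u)] = u'/u where u = sin(3x)
u' = 3cos(3x)

Answer: (3cos(3x))/(sin(3x))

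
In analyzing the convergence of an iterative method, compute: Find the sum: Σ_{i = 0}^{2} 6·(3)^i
Geometric series: S=a(1 - r^n)/(1 - r)
a=6, r=3, n=3
S=6(1 - 27)/-2=78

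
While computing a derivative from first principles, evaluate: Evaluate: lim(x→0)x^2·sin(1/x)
Squeeze theorem: -|x^2| ≤ x^2·sin(1/x) ≤ |x^2|
Since x^2 → 0 as x → 0, by squeeze theorem the limit is 0

Answer: 0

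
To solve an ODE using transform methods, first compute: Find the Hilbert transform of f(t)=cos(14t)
The Hilbert transform shifts each frequency component by -pi/2.
H{cos(wt)} = sin(wt)
With w = 14: H{cos(14t)} = sin(14t)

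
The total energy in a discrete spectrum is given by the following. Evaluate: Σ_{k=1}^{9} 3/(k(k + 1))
Partial fractions: 3/(k(k+1))=3/k - 3/(k+1)
Telescoping sum: 3(1-1/10)=3·9/10

Answer: 27/10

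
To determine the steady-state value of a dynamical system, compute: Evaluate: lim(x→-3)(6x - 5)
Polynomial is continuous, so substitute x = -3:
6·(-3) - 5 = -23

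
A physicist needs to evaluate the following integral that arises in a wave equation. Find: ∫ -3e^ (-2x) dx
Since d/dx[e^(-2x)] = -2e^(-2x), we get 3/2 e^(-2x)+C

Answer: (3/2)e^(-2x)+C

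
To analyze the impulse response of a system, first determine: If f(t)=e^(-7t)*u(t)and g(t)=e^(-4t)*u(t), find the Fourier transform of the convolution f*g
By the convolution theorem: F{f*g}=F(omega)*G(omega)
F(omega)=1/(7+j*omega), G(omega)=1/(4+j*omega)
F{f*g}=1/((7+j*omega)(4+j*omega))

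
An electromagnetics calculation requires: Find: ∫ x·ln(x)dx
By parts: u=ln(x), dv=x dx
du=1/x dx, v=x^2/2
=x^2·ln(x)/2 - ∫ x/2 dx
=x^2·ln(x)/2 - x^2/4 + C

Answer: x^2(ln(x)/2 - 1/4) + C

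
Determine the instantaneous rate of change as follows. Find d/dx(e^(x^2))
Chain rule: d/dx[e^u] = e^u · u' where u = x^2
u' = 2x

Answer: 2x·e^(x^2)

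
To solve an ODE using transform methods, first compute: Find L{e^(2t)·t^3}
First shifting: L{e^(at)f(t)}=F(s-a)
L{t^3}=6/s^4
Shift s → s-2: 6/(s-2)^4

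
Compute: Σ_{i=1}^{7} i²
Using formula: Σ i^2 = n(n + 1)(2n + 1)/6 = 7·8·15/6 = 140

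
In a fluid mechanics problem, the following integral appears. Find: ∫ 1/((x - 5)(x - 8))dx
Partial fractions: 1/((x-5)(x-8)) = A/(x-5)+B/(x-8)
A = -1/3, B = 1/3
∫ [-1/3· 1/(x-5)+1/3· 1/(x-8)] dx
= (1/3)[ln|x-8| - ln|x-5|]+C

Answer: (1/3)·ln|(x-8)/(x-5)|+C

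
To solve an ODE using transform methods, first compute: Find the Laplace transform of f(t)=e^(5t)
L{e^(at)}=1/(s-a)
L{e^(5t)}=1/(s-5)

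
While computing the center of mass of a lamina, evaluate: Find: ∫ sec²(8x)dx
Since d/dx[tan(8x)] = 8sec²(8x), integral = tan(8x)/8 + C

Answer: (1/8)tan(8x) + C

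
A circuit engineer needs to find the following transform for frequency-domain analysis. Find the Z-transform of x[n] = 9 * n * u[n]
Z{n*u[n]} = z/(z-1)^2
By linearity: Z{9*n*u[n]} = 9z/(z-1)^2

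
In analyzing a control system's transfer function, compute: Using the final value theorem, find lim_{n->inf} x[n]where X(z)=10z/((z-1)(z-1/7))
Final value theorem: lim x[n]=lim_{z->1} (z-1) * X(z)
(z-1) * X(z)=10z/(z-1/7)
As z->1: 10/(1-1/7)=10/(6/7)=35/3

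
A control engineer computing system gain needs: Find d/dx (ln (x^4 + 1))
Chain rule: d/dx[ln(u)]=u'/u where u=x^4 + 1
u'=4x^3

Answer: (4x^3)/(x^4 + 1)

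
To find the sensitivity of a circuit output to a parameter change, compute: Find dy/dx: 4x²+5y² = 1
Differentiate: 8x+10y·(dy/dx) = 0
dy/dx = -8x/(10y) = -(4/5)·(x/y)

Answer: dy/dx = -(4/5)·(x/y)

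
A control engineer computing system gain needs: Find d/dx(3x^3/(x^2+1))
Quotient rule: (f/g)'=(f'g - fg')/g²
f=3x^3, f'=9x^2
g=x^2 + 1, g'=2x

Answer: (9x^2·(x^2 + 1) - 6x^4)/(x^2 + 1)²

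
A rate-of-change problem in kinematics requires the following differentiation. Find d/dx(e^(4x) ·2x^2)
Product rule: (fg)'=f'g + fg'
f=e^(4x), f'=4·e^(4x)
g=2x^2, g'=4x

Answer: 8·e^(4x)·x^2 + 4·e^(4x)·x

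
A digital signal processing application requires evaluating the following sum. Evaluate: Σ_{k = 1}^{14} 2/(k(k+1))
Partial fractions: 2/(k(k + 1))=2/k - 2/(k + 1)
Telescoping sum: 2(1 - 1/15)=2·14/15

Answer: 28/15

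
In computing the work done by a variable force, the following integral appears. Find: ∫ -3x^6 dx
Using power rule: ∫ -3x^6 dx = -3/7 x^7+C = (-3/7)x^7+C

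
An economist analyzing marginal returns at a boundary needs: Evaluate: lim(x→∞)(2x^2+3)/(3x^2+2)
Divide numerator and denominator by x^2:
lim (2+3/x^2)/(3+2/x^2)=2/3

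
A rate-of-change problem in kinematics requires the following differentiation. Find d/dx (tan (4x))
Chain rule: d/dx[tan(u)]=sec²(u)·u' where u=4x
u'=4

Answer: 4·sec²(4x)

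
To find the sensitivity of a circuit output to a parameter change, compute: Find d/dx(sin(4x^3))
Chain rule: d/dx[sin(u)]=cos(u)·u' where u=4x^3
u'=12x^2

Answer: 12x^2·cos(4x^3)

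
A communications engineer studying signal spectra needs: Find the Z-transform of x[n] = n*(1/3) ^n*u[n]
Using the property Z{n*a^n*u[n]} = az/(z-a)^2
With a = 1/3: X(z) = (1/3)z/(z - 1/3)^2, |z| > 1/3

Answer: (1/3)z/(z - 1/3)^2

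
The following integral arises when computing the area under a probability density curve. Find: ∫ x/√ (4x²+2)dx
Let u=4x²+2, du=8x dx
∫ (1/8)·u^(-1/2) du=√u/4+C

Answer: √(4x²+2)/4+C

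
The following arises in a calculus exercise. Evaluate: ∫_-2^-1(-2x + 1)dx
Step 1: Find antiderivative F(x)=-x^2 + x
Step 2: F(-1) - F(-2)=-2 - (-6)=4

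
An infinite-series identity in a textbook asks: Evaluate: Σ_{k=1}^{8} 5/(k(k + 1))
Partial fractions: 5/(k(k + 1))=5/k - 5/(k + 1)
Telescoping sum: 5(1 - 1/9)=5·8/9

Answer: 40/9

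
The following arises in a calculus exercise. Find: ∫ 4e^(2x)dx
Since d/dx[e^(2x)]=2e^(2x), we get 2 e^(2x)+C

Answer: 2e^(2x)+C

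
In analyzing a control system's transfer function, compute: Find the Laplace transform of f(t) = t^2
L{t^n} = n!/s^(n + 1)
L{t^2} = 2!/s^3 = 2/s^3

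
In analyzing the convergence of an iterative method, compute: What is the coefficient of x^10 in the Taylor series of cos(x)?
cos(x) = Σ (-1)^k x^(2k)/(2k)!
For x^10: (-1)^5/10! = -1/3628800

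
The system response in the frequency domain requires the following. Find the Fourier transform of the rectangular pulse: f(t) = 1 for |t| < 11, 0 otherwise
F(omega)=integral from -11 to 11 of e^(-j * omega * t) dt
=2 * sin(11 * omega)/omega=22 * sinc(11 * omega/pi)

Answer: 2 * sin(11 * omega)/omega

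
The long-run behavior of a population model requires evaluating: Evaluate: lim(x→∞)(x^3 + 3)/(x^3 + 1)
Divide numerator and denominator by x^3:
lim (1 + 3/x^3)/(1 + 1/x^3) = 1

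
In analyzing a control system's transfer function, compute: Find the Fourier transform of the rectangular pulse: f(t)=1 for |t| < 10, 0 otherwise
F(omega) = integral from -10 to 10 of e^(-j*omega*t) dt
= 2*sin(10*omega)/omega = 20*sinc(10*omega/pi)

Answer: 2*sin(10*omega)/omega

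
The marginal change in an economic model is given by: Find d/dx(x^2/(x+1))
Quotient rule: (f/g)'=(f'g - fg')/g²
f=x^2, f'=2x
g=x + 1, g'=1

Answer: (2x·(x + 1) - x^2)/(x + 1)²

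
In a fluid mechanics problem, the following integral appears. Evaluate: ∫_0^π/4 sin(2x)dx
Antiderivative: -cos(2x)/2
Evaluate at bounds: [-cos(2·π/4)/2] - [-cos(2·0)/2]
=(-(0)+(1))/2=1/2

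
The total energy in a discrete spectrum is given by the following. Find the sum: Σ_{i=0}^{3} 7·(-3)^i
Geometric series: S=a(1 - r^n)/(1 - r)
a=7, r=-3, n=4
S=7(1 - 81)/4=-140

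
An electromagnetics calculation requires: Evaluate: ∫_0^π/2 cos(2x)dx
Antiderivative: sin(2x)/2
Evaluate at bounds: [sin(2·π/2)/2] - [sin(2·0)/2]
= ((0) - (0))/2 = 0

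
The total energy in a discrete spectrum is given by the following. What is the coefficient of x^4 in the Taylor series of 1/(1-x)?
1/(1-x) = Σ x^n for |x|<1
All coefficients are 1

Answer: 1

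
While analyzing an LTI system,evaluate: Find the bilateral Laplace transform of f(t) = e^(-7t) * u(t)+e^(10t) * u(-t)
For e^(-7t)*u(t): L=1/(s + 7), Re(s) > -7
For e^(10t)*u(-t): L=-1/(s-10), Re(s) < 10
Combined: F(s)=1/(s + 7) - 1/(s-10), -7 < Re(s) < 10

Answer: 1/(s + 7) - 1/(s-10), ROC: -7 < Re(s) < 10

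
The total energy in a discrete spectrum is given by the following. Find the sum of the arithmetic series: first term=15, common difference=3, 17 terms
Last term: a_n=15 + (17 - 1)·3=63
Sum=n(a_1 + a_n)/2=17(15 + 63)/2=663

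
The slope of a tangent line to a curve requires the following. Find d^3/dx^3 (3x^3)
Apply power rule 3 times:
d^1: 9x^2
d^2: 18x
d^3: 18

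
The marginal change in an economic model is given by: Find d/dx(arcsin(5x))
d/dx[arcsin(u)]=u'/√(1-u²), u=5x, u'=5

Answer: 5/√(1-25x²)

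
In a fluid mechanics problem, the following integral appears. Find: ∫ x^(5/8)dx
Power rule: ∫ x^(5/8) dx=x^(13/8)/(13/8) + C

Answer: (8/13)·x^(13/8) + C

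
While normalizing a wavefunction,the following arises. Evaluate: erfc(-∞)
erfc(x)=1 - erf(x); erfc(-∞)=1 - erf(-∞)=1 - (-1)=2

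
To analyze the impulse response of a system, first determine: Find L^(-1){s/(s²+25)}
L^(-1){s/(s²+w²)} = cos(wt)
Here w = 5

Answer: cos(5t)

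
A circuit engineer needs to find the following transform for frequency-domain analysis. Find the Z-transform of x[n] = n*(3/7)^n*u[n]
Using the property Z{n * a^n * u[n]}=az/(z-a)^2
With a=3/7: X(z)=(3/7)z/(z - 3/7)^2, |z| > 3/7

Answer: (3/7)z/(z - 3/7)^2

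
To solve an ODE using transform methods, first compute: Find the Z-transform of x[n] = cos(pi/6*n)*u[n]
Z{cos(w0 * n) * u[n]}=z(z - cos(w0))/(z^2-2z * cos(w0)+1)
With w0=pi/6: X(z)=z(z - cos(pi/6))/(z^2-2z * cos(pi/6)+1)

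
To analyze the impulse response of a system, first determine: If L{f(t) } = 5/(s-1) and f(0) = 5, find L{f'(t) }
L{f'(t)}=s·F(s) - f(0)=5s/(s-1) - 5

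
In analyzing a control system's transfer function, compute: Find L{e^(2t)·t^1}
First shifting: L{e^(at)f(t)}=F(s-a)
L{t^1}=1/s^2
Shift s → s-2: 1/(s-2)^2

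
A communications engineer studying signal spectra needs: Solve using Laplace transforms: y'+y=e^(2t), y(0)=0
Take L: sY - 0+Y=1/(s-2)
Y(s+1)=1/(s-2)+0
Y=1/((s-2)(s+1))+0/(s+1)
Partial fractions: 1/((s-2)(s+1))=(1/3)/(s-2) - (1/3)/(s+1)
So Y=(1/3)/(s-2) - (1/3)/(s+1)
Inverse Laplace transform (L^(-1){1/(s-2)}=e^(2t), L^(-1){1/(s+1)}=e^(-t)):

Answer: y(t)=(1/3)·e^(2t) - (1/3)·e^(-t)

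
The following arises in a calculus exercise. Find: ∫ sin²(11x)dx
Using identity sin²(u)=(1 - cos(2u))/2:
∫ (1 - cos(22x))/2 dx=x/2 - sin(22x)/44+C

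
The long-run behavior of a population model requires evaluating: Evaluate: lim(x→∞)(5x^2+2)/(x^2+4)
Divide numerator and denominator by x^2:
lim (5 + 2/x^2)/(1 + 4/x^2)=5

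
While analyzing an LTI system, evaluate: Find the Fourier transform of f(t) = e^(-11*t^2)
The Fourier transform of a Gaussian e^(-a*t^2) is sqrt(pi/a)*e^(-omega^2/(4a)).
With a=11: F(omega)=sqrt(pi/11)*e^(-omega^2/44)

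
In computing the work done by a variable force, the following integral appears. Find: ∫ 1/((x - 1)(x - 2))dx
Partial fractions: 1/((x-1)(x-2))=A/(x-1)+B/(x-2)
A=-1, B=1
∫ [-1· 1/(x-1)+1· 1/(x-2)] dx
=(1)[ln|x-2| - ln|x-1|]+C

Answer: ln|(x-2)/(x-1)|+C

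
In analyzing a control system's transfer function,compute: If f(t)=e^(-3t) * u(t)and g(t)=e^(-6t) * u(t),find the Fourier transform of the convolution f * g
By the convolution theorem: F{f*g} = F(omega)*G(omega)
F(omega) = 1/(3+j*omega), G(omega) = 1/(6+j*omega)
F{f*g} = 1/((3+j*omega)(6+j*omega))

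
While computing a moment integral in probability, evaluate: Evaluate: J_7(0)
J_n(0)=0 for all n > 0 (Bessel function of first kind)
J_7(0)=0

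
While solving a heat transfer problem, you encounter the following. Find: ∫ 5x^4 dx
Using power rule: ∫ 5x^4 dx = 5/5 x^5+C = x^5+C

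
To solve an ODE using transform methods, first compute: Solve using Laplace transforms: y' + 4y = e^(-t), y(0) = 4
Take L: sY - 4 + 4Y=1/(s + 1)
Y(s + 4)=1/(s + 1) + 4
Y=1/((s + 1)(s + 4)) + 4/(s + 4)
Partial fractions: 1/((s + 1)(s + 4))=(1/3)/(s + 1) - (1/3)/(s + 4)
So Y=(1/3)/(s + 1) + (11/3)/(s + 4)
Inverse Laplace transform (L^(-1){1/(s + 1)}=e^(-t), L^(-1){1/(s + 4)}=e^(-4t)):

Answer: y(t)=(1/3)·e^(-t) + (11/3)·e^(-4t)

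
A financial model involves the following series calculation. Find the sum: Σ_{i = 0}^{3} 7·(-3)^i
Geometric series: S = a(1 - r^n)/(1 - r)
a = 7, r = -3, n = 4
S = 7(1-81)/4 = -140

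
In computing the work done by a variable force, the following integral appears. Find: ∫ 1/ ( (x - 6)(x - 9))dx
Partial fractions: 1/((x-6)(x-9))=A/(x-6) + B/(x-9)
A=-1/3, B=1/3
∫ [-1/3· 1/(x-6) + 1/3· 1/(x-9)] dx
=(1/3)[ln|x-9| - ln|x-6|] + C

Answer: (1/3)·ln|(x-9)/(x-6)| + C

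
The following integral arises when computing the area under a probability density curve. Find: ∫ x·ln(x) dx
By parts: u = ln(x), dv = x dx
du = 1/x dx, v = x^2/2
= x^2·ln(x)/2 - ∫ x/2 dx
= x^2·ln(x)/2 - x^2/4 + C

Answer: x^2(ln(x)/2 - 1/4) + C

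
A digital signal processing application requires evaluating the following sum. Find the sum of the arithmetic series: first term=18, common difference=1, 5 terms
Last term: a_n=18+(5-1)·1=22
Sum=n(a_1+a_n)/2=5(18+22)/2=100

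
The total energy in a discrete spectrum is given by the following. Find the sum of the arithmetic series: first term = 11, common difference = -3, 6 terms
Last term: a_n = 11 + (6 - 1)·-3 = -4
Sum = n(a_1 + a_n)/2 = 6(11 + (-4))/2 = 21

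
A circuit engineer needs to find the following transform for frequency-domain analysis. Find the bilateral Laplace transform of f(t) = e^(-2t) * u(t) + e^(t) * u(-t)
For e^(-2t) * u(t): L = 1/(s+2), Re(s) > -2
For e^(t) * u(-t): L = -1/(s-1), Re(s) < 1
Combined: F(s) = 1/(s+2)-1/(s-1), -2 < Re(s) < 1

Answer: 1/(s+2)-1/(s-1), ROC: -2 < Re(s) < 1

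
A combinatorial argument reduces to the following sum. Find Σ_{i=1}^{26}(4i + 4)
=4·Σ i + 4·26=4·351 + 104=1508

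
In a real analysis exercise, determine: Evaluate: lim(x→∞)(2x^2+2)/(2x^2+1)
Divide numerator and denominator by x^2:
lim (2+2/x^2)/(2+1/x^2)=1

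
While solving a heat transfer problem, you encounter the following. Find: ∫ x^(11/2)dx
Power rule: ∫ x^(11/2) dx=x^(13/2)/(13/2)+C

Answer: (2/13)·x^(13/2)+C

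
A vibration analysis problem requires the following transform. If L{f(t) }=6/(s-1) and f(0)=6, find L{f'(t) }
L{f'(t)}=s·F(s) - f(0)=6s/(s-1)-6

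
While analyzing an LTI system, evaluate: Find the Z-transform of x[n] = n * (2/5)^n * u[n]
Using the property Z{n * a^n * u[n]} = az/(z-a)^2
With a = 2/5: X(z) = (2/5)z/(z - 2/5)^2, |z| > 2/5

Answer: (2/5)z/(z - 2/5)^2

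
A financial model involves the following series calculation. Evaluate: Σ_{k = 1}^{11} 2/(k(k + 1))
Partial fractions: 2/(k(k+1))=2/k - 2/(k+1)
Telescoping sum: 2(1-1/12)=2·11/12

Answer: 11/6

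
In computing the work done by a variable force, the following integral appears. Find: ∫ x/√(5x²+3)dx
Let u=5x²+3, du=10x dx
∫ (1/10)·u^(-1/2) du=√u/5+C

Answer: √(5x²+3)/5+C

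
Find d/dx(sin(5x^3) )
Chain rule: d/dx[sin(u)]=cos(u)·u' where u=5x^3
u'=15x^2

Answer: 15x^2·cos(5x^3)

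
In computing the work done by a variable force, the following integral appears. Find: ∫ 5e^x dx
Since d/dx[e^x]=+e^x, we get 5e^x+C

Answer: 5e^x+C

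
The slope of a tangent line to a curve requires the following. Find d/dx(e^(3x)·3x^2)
Product rule: (fg)' = f'g + fg'
f = e^(3x), f' = 3·e^(3x)
g = 3x^2, g' = 6x

Answer: 9·e^(3x)·x^2 + 6·e^(3x)·x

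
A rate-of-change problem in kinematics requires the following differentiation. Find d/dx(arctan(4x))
d/dx[arctan(u)] = u'/(1+u²), u = 4x, u' = 4

Answer: 4/(1+16x²)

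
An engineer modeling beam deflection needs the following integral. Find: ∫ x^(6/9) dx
Power rule: ∫ x^(2/3) dx = x^(5/3)/(5/3) + C

Answer: (3/5)·x^(5/3) + C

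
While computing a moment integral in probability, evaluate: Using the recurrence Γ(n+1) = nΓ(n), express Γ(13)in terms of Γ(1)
Γ(13)=12Γ(12)=12·11Γ(11)=...=12!·Γ(1)=479001600·Γ(1)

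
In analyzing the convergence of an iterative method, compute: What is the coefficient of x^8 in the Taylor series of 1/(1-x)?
1/(1-x)=Σ x^n for |x|<1
All coefficients are 1

Answer: 1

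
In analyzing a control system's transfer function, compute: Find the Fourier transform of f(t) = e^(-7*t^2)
The Fourier transform of a Gaussian e^(-a*t^2) is sqrt(pi/a)*e^(-omega^2/(4a)).
With a = 7: F(omega) = sqrt(pi/7)*e^(-omega^2/28)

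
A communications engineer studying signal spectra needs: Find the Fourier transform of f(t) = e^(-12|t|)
Using the standard pair: F{e^(-a|t|)} = 2a/(a^2 + omega^2)
With a = 12: F(omega) = 24/(144 + omega^2)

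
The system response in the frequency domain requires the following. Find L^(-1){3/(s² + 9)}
L^(-1){w/(s²+w²)}=sin(wt)
Here w=3

Answer: sin(3t)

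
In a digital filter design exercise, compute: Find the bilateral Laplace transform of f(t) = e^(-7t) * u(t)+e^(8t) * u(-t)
For e^(-7t)*u(t): L=1/(s+7), Re(s) > -7
For e^(8t)*u(-t): L=-1/(s-8), Re(s) < 8
Combined: F(s)=1/(s+7)-1/(s-8), -7 < Re(s) < 8

Answer: 1/(s+7)-1/(s-8), ROC: -7 < Re(s) < 8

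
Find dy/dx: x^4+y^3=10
Differentiate: 4x^3+3y^2·(dy/dx) = 0
dy/dx = -4x^3/(3y^2)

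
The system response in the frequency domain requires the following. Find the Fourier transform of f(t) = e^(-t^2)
The Fourier transform of a Gaussian e^(-t^2) is sqrt(pi) * e^(-omega^2/4).
With a=1: F(omega)=sqrt(pi) * e^(-omega^2/4)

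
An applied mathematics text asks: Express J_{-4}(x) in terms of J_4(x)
For integer n: J_{-n}(x) = (-1)^n J_n(x)
With n = 4: J_{-4}(x) = (-1)^4 J_4(x) = J_4(x)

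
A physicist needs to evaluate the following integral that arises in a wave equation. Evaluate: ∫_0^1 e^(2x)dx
Antiderivative: (1/2)e^(2x)
Evaluate: (1/2)(e^2-1)

Answer: (e^2-1)/2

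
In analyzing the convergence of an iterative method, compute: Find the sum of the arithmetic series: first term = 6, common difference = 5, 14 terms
Last term: a_n = 6 + (14 - 1)·5 = 71
Sum = n(a_1 + a_n)/2 = 14(6 + 71)/2 = 539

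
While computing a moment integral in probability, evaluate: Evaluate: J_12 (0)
J_n(0)=0 for all n > 0 (Bessel function of first kind)
J_12(0)=0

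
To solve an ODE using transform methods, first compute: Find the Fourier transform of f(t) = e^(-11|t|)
Using the standard pair: F{e^(-a|t|)}=2a/(a^2 + omega^2)
With a=11: F(omega)=22/(121 + omega^2)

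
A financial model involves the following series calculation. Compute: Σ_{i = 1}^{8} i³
Using formula: Σ i^3=[n(n+1)/2]²=[8·9/2]²=1296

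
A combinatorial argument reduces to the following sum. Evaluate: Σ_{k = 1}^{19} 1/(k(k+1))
Partial fractions: 1/(k(k+1))=1/k - 1/(k+1)
Telescoping sum: 1(1-1/20)=1·19/20

Answer: 19/20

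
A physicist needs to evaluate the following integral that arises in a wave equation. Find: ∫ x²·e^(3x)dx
Integration by parts twice:
First: u=x², dv=e^(3x) dx => x²e^(3x)/3 - (2/3)∫ xe^(3x) dx
Second (∫ xe^(3x) dx): xe^(3x)/3 - e^(3x)/9
Combining: e^(3x)(x²/3-2x/9+2/27)+C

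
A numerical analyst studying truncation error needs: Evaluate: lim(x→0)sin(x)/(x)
L'Hôpital (0/0): lim cos(x)/1=1/1

Answer: 1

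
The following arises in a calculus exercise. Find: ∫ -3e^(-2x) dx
Since d/dx[e^(-2x)]=-2e^(-2x), we get 3/2 e^(-2x) + C

Answer: (3/2)e^(-2x) + C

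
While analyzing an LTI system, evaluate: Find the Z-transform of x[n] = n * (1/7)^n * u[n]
Using the property Z{n*a^n*u[n]} = az/(z-a)^2
With a = 1/7: X(z) = (1/7)z/(z - 1/7)^2, |z| > 1/7

Answer: (1/7)z/(z - 1/7)^2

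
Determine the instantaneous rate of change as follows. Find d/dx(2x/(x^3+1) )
Quotient rule: (f/g)' = (f'g - fg')/g²
f = 2x, f' = 2
g = x^3+1, g' = 3x^2

Answer: (2·(x^3+1)-6x^3)/(x^3+1)²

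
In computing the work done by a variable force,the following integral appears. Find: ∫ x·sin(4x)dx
By parts: u=x, dv=sin(4x) dx
du=dx, v=-cos(4x)/4
=-x·cos(4x)/4 + sin(4x)/4² + C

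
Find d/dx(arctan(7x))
d/dx[arctan(u)]=u'/(1 + u²), u=7x, u'=7

Answer: 7/(1 + 49x²)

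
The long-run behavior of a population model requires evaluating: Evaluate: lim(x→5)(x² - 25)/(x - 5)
Factor: (x² - 25) = (x-5)(x+5)
Cancel (x-5): lim(x→5) (x+5) = 10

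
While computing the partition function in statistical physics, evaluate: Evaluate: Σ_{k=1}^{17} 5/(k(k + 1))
Partial fractions: 5/(k(k + 1))=5/k - 5/(k + 1)
Telescoping sum: 5(1 - 1/18)=5·17/18

Answer: 85/18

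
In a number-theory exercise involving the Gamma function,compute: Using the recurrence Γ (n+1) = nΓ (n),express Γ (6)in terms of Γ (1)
Γ(6)=5Γ(5)=5·4Γ(4)=...=5!·Γ(1)=120·Γ(1)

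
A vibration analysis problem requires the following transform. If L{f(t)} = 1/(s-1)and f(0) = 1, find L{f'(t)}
L{f'(t)} = s·F(s) - f(0) = s/(s-1)-1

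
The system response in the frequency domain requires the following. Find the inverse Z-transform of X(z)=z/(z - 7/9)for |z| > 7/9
Standard pair: z/(z-a) <-> a^n*u[n] for causal signals
With a=7/9: x[n]=(7/9)^n*u[n]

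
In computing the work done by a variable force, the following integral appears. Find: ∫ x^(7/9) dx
Power rule: ∫ x^(7/9) dx=x^(16/9)/(16/9)+C

Answer: (9/16)·x^(16/9)+C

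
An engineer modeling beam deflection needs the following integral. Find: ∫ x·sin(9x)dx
By parts: u = x, dv = sin(9x) dx
du = dx, v = -cos(9x)/9
= -x·cos(9x)/9 + sin(9x)/9² + C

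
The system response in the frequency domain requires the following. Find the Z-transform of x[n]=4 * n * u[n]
Z{n * u[n]} = z/(z-1)^2
By linearity: Z{4 * n * u[n]} = 4z/(z-1)^2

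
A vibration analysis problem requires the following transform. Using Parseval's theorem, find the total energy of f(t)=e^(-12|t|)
Parseval's theorem: E=integral |f(t)|^2 dt=(1/2pi) integral |F(omega)|^2 domega
E=integral_{-inf}^{inf} e^(-24|t|) dt=2 * integral_0^inf e^(-24t) dt=2/(2 * 12)=1/12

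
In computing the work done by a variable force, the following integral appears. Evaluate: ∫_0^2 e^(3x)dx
Antiderivative: (1/3)e^(3x)
Evaluate: (1/3)(e^6-1)

Answer: (e^6-1)/3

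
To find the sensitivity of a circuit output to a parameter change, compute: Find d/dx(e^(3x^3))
Chain rule: d/dx[e^u] = e^u · u' where u = 3x^3
u' = 9x^2

Answer: 9x^2·e^(3x^3)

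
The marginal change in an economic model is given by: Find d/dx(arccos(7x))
d/dx[arccos(u)]=-u'/√(1-u²), u=7x, u'=7

Answer: -7/√(1-49x²)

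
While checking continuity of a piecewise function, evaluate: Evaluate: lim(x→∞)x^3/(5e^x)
Apply L'Hôpital 3 times (∞/∞ each time):
Eventually get 3!/(5e^x) → 0

Answer: 0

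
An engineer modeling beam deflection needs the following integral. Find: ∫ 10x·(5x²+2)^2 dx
Let u=5x² + 2, du=10x dx
∫ u^2 du=u^3/3 + C

Answer: (5x² + 2)^3/3 + C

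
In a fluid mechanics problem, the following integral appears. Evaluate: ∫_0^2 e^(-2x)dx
Antiderivative: (1/(-2))e^(-2x)
Evaluate: (1/(-2))(e^-4 - 1)

Answer: (e^-4 - 1)/(-2)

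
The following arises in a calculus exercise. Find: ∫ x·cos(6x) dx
By parts: u=x, dv=cos(6x) dx
du=dx, v=sin(6x)/6
=x·sin(6x)/6 + cos(6x)/6² + C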